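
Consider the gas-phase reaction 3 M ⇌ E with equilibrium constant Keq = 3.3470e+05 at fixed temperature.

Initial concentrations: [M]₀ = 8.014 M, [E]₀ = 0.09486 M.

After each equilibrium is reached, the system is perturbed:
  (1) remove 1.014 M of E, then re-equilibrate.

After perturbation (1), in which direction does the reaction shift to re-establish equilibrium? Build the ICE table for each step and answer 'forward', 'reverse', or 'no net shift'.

Q₀ = 1.8430e-04 vs Keq = 3.3470e+05 ⇒ Q<K, forward
Step 1:
                    M           E
  init          8.014     0.09486
  Δ            -7.994       2.665
  eq           0.0202       2.759
  solve Keq expr → x = 2.665; check Q = 3.3470e+05
Then remove 1.014 M of E.
Step 2:
                    M           E
  init         0.0202       1.745
  Δ         -0.002857  9.5240e-04
  eq          0.01734       1.746
  solve Keq expr → x = 9.5240e-04; check Q = 3.3470e+05

Direction: forward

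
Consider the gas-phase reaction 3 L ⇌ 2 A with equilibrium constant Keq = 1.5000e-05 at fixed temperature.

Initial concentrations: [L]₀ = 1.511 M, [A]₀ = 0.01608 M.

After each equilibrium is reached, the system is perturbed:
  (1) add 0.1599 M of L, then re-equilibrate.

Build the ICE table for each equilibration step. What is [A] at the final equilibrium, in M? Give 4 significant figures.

Q₀ = 7.4951e-05 vs Keq = 1.5000e-05 ⇒ Q>K, reverse
Step 1:
                    L           A
  init          1.511     0.01608
  Δ           0.01319   -0.008792
  eq            1.524    0.007288
  solve Keq expr → x = -0.004396; check Q = 1.5000e-05
Then add 0.1599 M of L.
Step 2:
                    L           A
  init          1.684    0.007288
  Δ         -0.001745    0.001163
  eq            1.682    0.008451
  solve Keq expr → x = 5.8163e-04; check Q = 1.5000e-05

[A]_eq = 0.008451 M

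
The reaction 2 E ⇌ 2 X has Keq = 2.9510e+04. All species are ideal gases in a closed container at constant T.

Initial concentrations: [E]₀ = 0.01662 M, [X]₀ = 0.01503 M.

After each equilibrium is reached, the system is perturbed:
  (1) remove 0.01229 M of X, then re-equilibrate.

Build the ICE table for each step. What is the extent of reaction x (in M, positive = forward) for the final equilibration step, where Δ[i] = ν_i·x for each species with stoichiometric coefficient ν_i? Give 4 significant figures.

x = 3.5564e-05 M

Q₀ = 0.8178 vs Keq = 2.9510e+04 ⇒ Q<K, forward
Step 1:
                  E         X
  I         0.01662   0.01503
  C        -0.01644   0.01644
  E       1.8318e-04   0.03147
  solve Keq expr → x = 0.008218; check Q = 2.9510e+04
Then remove 0.01229 M of X.
Step 2:
                  E         X
  I       1.8318e-04   0.01918
  C       -7.1129e-05 7.1129e-05
  E       1.1205e-04   0.01925
  solve Keq expr → x = 3.5564e-05; check Q = 2.9510e+04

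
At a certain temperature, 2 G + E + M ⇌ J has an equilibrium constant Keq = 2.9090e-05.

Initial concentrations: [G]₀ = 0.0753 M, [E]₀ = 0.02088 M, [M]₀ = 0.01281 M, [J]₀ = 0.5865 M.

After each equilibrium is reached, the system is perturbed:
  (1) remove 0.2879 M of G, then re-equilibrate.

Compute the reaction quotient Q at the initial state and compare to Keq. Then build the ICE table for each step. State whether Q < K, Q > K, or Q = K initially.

Q₀ = 3.8672e+05 vs Keq = 2.9090e-05 ⇒ Q>K, reverse
Step 1:
                  G         E         M         J
  init       0.0753   0.02088   0.01281    0.5865
  Δ           1.173    0.5865    0.5865   -0.5865
  eq          1.248    0.6074    0.5993 1.6499e-05
  solve Keq expr → x = -0.5865; check Q = 2.9090e-05
Then remove 0.2879 M of G.
Step 2:
                  G         E         M         J
  init       0.9604    0.6074    0.5993 1.6499e-05
  Δ       1.3465e-05 6.7323e-06 6.7323e-06 -6.7323e-06
  eq         0.9604    0.6074    0.5993 9.7663e-06
  solve Keq expr → x = -6.7323e-06; check Q = 2.9090e-05

Q₀ = 3.8672e+05; Q > K (proceeds reverse)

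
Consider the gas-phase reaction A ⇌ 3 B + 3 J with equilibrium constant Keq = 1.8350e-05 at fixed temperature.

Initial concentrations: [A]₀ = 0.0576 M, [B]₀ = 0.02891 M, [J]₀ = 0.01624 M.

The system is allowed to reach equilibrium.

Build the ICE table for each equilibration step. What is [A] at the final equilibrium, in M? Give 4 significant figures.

Q₀ = 1.7967e-09 vs Keq = 1.8350e-05 ⇒ Q<K, forward
Step 1:
                   A          B          J
  init        0.0576    0.02891    0.01624
  Δ         -0.02339    0.07017    0.07017
  eq         0.03421    0.09908    0.08641
  solve Keq expr → x = 0.02339; check Q = 1.8350e-05

[A]_eq = 0.03421 M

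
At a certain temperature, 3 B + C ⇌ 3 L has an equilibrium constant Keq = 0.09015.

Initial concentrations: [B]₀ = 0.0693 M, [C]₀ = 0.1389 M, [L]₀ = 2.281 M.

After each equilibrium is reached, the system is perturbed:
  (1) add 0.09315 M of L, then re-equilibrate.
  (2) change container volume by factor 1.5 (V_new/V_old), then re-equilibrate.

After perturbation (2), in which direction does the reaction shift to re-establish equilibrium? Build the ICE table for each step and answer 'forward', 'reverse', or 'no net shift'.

Direction: reverse

Q₀ = 2.5673e+05 vs Keq = 0.09015 ⇒ Q>K, reverse
Step 1:
                  B         C         L
  I          0.0693    0.1389     2.281
  C           1.617     0.539    -1.617
  E           1.686    0.6779    0.6641
  solve Keq expr → x = -0.539; check Q = 0.09015
Then add 0.09315 M of L.
Step 2:
                  B         C         L
  I           1.686    0.6779    0.7573
  C         0.06187   0.02062  -0.06187
  E           1.748    0.6985    0.6954
  solve Keq expr → x = -0.02062; check Q = 0.09015
Then change container volume by factor 1.5 (V_new/V_old).
Step 3:
                  B         C         L
  I           1.165    0.4656    0.4636
  C         0.04052   0.01351  -0.04052
  E           1.206    0.4792    0.4231
  solve Keq expr → x = -0.01351; check Q = 0.09015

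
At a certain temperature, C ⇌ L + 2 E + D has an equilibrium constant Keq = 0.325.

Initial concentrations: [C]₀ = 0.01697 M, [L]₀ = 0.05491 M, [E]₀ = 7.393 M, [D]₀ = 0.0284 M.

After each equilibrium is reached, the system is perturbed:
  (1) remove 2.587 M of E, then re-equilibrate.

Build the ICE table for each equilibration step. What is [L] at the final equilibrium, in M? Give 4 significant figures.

[L]_eq = 0.03872 M

Q₀ = 5.023 vs Keq = 0.325 ⇒ Q>K, reverse
Step 1:
                   C          L          E          D
  I          0.01697    0.05491      7.393     0.0284
  C          0.02148   -0.02148   -0.04296   -0.02148
  E          0.03845    0.03343       7.35    0.00692
  solve Keq expr → x = -0.02148; check Q = 0.325
Then remove 2.587 M of E.
Step 2:
                   C          L          E          D
  I          0.03845    0.03343      4.763    0.00692
  C        -0.005293   0.005293    0.01059   0.005293
  E          0.03316    0.03872      4.774    0.01221
  solve Keq expr → x = 0.005293; check Q = 0.325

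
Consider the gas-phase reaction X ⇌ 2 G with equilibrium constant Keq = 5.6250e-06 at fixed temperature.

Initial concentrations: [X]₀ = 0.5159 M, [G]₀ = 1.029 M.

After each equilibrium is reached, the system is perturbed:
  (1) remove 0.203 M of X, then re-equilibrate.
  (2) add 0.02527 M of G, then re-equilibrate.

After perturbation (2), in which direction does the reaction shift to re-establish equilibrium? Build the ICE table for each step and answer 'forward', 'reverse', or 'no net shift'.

Direction: reverse

Q₀ = 2.052 vs Keq = 5.6250e-06 ⇒ Q>K, reverse
Step 1:
                    X           G
  I            0.5159       1.029
  C            0.5133      -1.027
  E             1.029    0.002406
  solve Keq expr → x = -0.5133; check Q = 5.6250e-06
Then remove 0.203 M of X.
Step 2:
                    X           G
  I            0.8262    0.002406
  C        1.2507e-04 -2.5015e-04
  E            0.8263    0.002156
  solve Keq expr → x = -1.2507e-04; check Q = 5.6250e-06
Then add 0.02527 M of G.
Step 3:
                    X           G
  I            0.8263     0.02743
  C           0.01263    -0.02525
  E            0.8389    0.002172
  solve Keq expr → x = -0.01263; check Q = 5.6250e-06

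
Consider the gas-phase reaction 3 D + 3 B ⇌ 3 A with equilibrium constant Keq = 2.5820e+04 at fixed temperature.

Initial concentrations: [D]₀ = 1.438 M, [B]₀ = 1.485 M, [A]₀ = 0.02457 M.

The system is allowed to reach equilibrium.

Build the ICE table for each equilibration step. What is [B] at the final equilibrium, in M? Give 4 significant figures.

[B]_eq = 0.2327 M

Q₀ = 1.5232e-06 vs Keq = 2.5820e+04 ⇒ Q<K, forward
Step 1:
                  D         B         A
  init        1.438     1.485   0.02457
  Δ          -1.252    -1.252     1.252
  eq         0.1857    0.2327     1.277
  solve Keq expr → x = 0.4174; check Q = 2.5820e+04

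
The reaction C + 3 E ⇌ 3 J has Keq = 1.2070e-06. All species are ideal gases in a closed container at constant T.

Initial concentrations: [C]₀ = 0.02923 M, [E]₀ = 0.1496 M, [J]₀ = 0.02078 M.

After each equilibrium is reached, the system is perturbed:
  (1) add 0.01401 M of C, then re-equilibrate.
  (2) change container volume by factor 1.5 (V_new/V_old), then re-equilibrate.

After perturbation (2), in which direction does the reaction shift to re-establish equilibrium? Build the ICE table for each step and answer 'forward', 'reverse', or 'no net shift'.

Q₀ = 0.09169 vs Keq = 1.2070e-06 ⇒ Q>K, reverse
Step 1:
                  C         E         J
  Initial   0.02923    0.1496   0.02078
  Change   0.006728   0.02018  -0.02018
  Equil     0.03596    0.1698 5.9666e-04
  solve Keq expr → x = -0.006728; check Q = 1.2070e-06
Then add 0.01401 M of C.
Step 2:
                  C         E         J
  Initial   0.04997    0.1698 5.9666e-04
  Change  -2.2931e-05 -6.8792e-05 6.8792e-05
  Equil     0.04994    0.1697 6.6545e-04
  solve Keq expr → x = 2.2931e-05; check Q = 1.2070e-06
Then change container volume by factor 1.5 (V_new/V_old).
Step 3:
                  C         E         J
  Initial    0.0333    0.1131 4.4364e-04
  Change  1.8607e-05 5.5821e-05 -5.5821e-05
  Equil     0.03332    0.1132 3.8782e-04
  solve Keq expr → x = -1.8607e-05; check Q = 1.2070e-06

Direction: reverse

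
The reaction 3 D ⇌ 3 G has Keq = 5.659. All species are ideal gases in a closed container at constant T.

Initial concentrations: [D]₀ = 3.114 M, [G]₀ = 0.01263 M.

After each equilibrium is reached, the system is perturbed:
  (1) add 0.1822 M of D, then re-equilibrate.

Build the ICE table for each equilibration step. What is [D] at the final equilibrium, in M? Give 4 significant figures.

[D]_eq = 1.189 M

Q₀ = 6.6720e-08 vs Keq = 5.659 ⇒ Q<K, forward
Step 1:
                  D         G
  I           3.114   0.01263
  C           -1.99      1.99
  E           1.124     2.003
  solve Keq expr → x = 0.6634; check Q = 5.659
Then add 0.1822 M of D.
Step 2:
                  D         G
  I           1.306     2.003
  C         -0.1167    0.1167
  E           1.189     2.119
  solve Keq expr → x = 0.0389; check Q = 5.659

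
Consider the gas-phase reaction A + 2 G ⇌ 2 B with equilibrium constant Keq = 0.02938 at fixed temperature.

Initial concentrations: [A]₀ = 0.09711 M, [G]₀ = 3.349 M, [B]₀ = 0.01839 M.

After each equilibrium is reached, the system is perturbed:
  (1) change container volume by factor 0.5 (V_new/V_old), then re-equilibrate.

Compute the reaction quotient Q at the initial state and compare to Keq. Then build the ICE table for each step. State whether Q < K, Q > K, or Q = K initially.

Q₀ = 3.1051e-04; Q < K (proceeds forward)

Q₀ = 3.1051e-04 vs Keq = 0.02938 ⇒ Q<K, forward
Step 1:
                  A         G         B
  I         0.09711     3.349   0.01839
  C        -0.05074   -0.1015    0.1015
  E         0.04637     3.248    0.1199
  solve Keq expr → x = 0.05074; check Q = 0.02938
Then change container volume by factor 0.5 (V_new/V_old).
Step 2:
                  A         G         B
  I         0.09274     6.495    0.2397
  C        -0.02448  -0.04895   0.04895
  E         0.06827     6.446    0.2887
  solve Keq expr → x = 0.02448; check Q = 0.02938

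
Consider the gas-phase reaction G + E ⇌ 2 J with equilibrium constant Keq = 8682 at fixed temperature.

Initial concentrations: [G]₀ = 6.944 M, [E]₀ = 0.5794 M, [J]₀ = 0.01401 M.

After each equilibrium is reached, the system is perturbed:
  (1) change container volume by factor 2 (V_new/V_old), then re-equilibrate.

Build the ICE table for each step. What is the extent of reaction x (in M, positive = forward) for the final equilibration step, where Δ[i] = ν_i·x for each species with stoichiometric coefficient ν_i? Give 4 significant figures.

Q₀ = 4.8785e-05 vs Keq = 8682 ⇒ Q<K, forward
Step 1:
                    G           E           J
  init          6.944      0.5794     0.01401
  Δ           -0.5794     -0.5794       1.159
  eq            6.365  2.4890e-05       1.173
  solve Keq expr → x = 0.5794; check Q = 8682
Then change container volume by factor 2 (V_new/V_old).
Step 2:
                    G           E           J
  init          3.182  1.2445e-05      0.5864
  Δ                 0           0           0
  eq            3.182  1.2445e-05      0.5864
  solve Keq expr → x = 0; check Q = 8682

x = 0 M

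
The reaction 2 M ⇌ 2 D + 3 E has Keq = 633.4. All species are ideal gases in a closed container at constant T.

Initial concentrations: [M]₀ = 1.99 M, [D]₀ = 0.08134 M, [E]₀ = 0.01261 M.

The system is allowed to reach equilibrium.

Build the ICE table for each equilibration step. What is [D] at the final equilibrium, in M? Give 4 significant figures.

[D]_eq = 1.781 M

Q₀ = 3.3500e-09 vs Keq = 633.4 ⇒ Q<K, forward
Step 1:
                   M          D          E
  I             1.99    0.08134    0.01261
  C             -1.7        1.7       2.55
  E           0.2903      1.781      2.562
  solve Keq expr → x = 0.8499; check Q = 633.4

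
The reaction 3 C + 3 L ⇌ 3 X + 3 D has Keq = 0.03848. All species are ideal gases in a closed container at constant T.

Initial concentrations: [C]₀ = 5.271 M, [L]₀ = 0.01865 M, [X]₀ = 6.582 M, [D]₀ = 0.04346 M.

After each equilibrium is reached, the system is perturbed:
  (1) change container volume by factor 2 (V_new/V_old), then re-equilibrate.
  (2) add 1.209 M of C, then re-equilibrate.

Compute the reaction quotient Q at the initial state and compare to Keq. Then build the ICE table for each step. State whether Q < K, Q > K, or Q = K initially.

Q₀ = 24.64; Q > K (proceeds reverse)

Q₀ = 24.64 vs Keq = 0.03848 ⇒ Q>K, reverse
Step 1:
                   C          L          X          D
  I            5.271    0.01865      6.582    0.04346
  C          0.03013    0.03013   -0.03013   -0.03013
  E            5.301    0.04878      6.552    0.01333
  solve Keq expr → x = -0.01004; check Q = 0.03848
Then change container volume by factor 2 (V_new/V_old).
Step 2:
                   C          L          X          D
  I            2.651    0.02439      3.276   0.006663
  C                0          0          0          0
  E            2.651    0.02439      3.276   0.006663
  solve Keq expr → x = 0; check Q = 0.03848
Then add 1.209 M of C.
Step 3:
                   C          L          X          D
  I             3.86    0.02439      3.276   0.006663
  C        -0.002167  -0.002167   0.002167   0.002167
  E            3.857    0.02223      3.278   0.008829
  solve Keq expr → x = 7.2219e-04; check Q = 0.03848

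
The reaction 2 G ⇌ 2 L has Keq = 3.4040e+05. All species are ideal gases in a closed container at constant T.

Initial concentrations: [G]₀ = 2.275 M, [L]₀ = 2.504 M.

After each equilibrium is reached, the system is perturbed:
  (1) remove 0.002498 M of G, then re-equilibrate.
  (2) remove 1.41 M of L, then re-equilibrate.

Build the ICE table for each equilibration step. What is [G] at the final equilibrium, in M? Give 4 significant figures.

Q₀ = 1.211 vs Keq = 3.4040e+05 ⇒ Q<K, forward
Step 1:
                   G          L
  Initial      2.275      2.504
  Change      -2.267      2.267
  Equil     0.008177      4.771
  solve Keq expr → x = 1.133; check Q = 3.4040e+05
Then remove 0.002498 M of G.
Step 2:
                   G          L
  Initial   0.005679      4.771
  Change    0.002494  -0.002494
  Equil     0.008173      4.768
  solve Keq expr → x = -0.001247; check Q = 3.4040e+05
Then remove 1.41 M of L.
Step 3:
                   G          L
  Initial   0.008173      3.358
  Change   -0.002413   0.002413
  Equil      0.00576      3.361
  solve Keq expr → x = 0.001206; check Q = 3.4040e+05

[G]_eq = 0.00576 M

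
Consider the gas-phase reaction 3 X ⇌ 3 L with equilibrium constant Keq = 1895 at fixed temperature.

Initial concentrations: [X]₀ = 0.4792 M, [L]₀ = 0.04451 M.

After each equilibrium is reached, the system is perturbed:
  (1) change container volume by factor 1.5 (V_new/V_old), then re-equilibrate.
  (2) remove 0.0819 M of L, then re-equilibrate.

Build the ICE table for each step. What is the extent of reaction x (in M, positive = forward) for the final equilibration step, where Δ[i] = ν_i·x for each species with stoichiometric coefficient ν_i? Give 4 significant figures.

x = 0.002041 M

Q₀ = 8.0135e-04 vs Keq = 1895 ⇒ Q<K, forward
Step 1:
                    X           L
  Initial      0.4792     0.04451
  Change        -0.44        0.44
  Equil       0.03916      0.4846
  solve Keq expr → x = 0.1467; check Q = 1895
Then change container volume by factor 1.5 (V_new/V_old).
Step 2:
                    X           L
  Initial      0.0261       0.323
  Change            0           0
  Equil        0.0261       0.323
  solve Keq expr → x = 0; check Q = 1895
Then remove 0.0819 M of L.
Step 3:
                    X           L
  Initial      0.0261      0.2411
  Change    -0.006123    0.006123
  Equil       0.01998      0.2473
  solve Keq expr → x = 0.002041; check Q = 1895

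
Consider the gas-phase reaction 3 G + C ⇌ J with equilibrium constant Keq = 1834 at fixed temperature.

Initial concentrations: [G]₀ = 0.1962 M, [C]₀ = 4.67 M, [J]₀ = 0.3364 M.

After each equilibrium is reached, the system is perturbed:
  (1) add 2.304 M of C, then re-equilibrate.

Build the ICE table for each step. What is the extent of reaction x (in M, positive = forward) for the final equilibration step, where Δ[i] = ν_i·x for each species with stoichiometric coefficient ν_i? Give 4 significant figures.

x = 0.001494 M

Q₀ = 9.538 vs Keq = 1834 ⇒ Q<K, forward
Step 1:
                  G         C         J
  Initial    0.1962      4.67    0.3364
  Change    -0.1604  -0.05345   0.05345
  Equil     0.03584     4.617    0.3899
  solve Keq expr → x = 0.05345; check Q = 1834
Then add 2.304 M of C.
Step 2:
                  G         C         J
  Initial   0.03584     6.921    0.3899
  Change  -0.004482 -0.001494  0.001494
  Equil     0.03136     6.919    0.3913
  solve Keq expr → x = 0.001494; check Q = 1834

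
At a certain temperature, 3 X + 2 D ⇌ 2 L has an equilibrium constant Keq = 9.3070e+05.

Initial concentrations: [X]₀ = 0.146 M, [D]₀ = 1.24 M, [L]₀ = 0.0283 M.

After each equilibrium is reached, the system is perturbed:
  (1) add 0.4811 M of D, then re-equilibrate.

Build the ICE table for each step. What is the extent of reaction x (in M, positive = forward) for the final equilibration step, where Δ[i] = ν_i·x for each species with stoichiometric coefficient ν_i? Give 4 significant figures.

x = 1.6083e-04 M

Q₀ = 0.1674 vs Keq = 9.3070e+05 ⇒ Q<K, forward
Step 1:
                  X         D         L
  I           0.146      1.24    0.0283
  C         -0.1437  -0.09578   0.09578
  E        0.002329     1.144    0.1241
  solve Keq expr → x = 0.04789; check Q = 9.3070e+05
Then add 0.4811 M of D.
Step 2:
                  X         D         L
  I        0.002329     1.625    0.1241
  C       -4.8249e-04 -3.2166e-04 3.2166e-04
  E        0.001847     1.625    0.1244
  solve Keq expr → x = 1.6083e-04; check Q = 9.3070e+05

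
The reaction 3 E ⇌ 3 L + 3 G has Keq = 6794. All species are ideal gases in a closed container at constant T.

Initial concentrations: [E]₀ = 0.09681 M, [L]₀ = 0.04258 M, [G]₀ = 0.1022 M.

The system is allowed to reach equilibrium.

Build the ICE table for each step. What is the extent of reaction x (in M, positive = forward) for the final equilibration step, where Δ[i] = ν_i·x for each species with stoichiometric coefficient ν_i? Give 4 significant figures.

Q₀ = 9.0826e-05 vs Keq = 6794 ⇒ Q<K, forward
Step 1:
                   E          L          G
  Initial    0.09681    0.04258     0.1022
  Change    -0.09537    0.09537    0.09537
  Equil     0.001439      0.138     0.1976
  solve Keq expr → x = 0.03179; check Q = 6794

x = 0.03179 M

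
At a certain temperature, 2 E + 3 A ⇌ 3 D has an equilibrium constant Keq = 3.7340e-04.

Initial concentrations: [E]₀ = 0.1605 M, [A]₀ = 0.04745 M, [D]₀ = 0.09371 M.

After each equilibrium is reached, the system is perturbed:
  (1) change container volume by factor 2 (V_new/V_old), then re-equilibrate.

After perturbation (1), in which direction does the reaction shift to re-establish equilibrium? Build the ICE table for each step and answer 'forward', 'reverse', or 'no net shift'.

Direction: reverse

Q₀ = 299 vs Keq = 3.7340e-04 ⇒ Q>K, reverse
Step 1:
                  E         A         D
  init       0.1605   0.04745   0.09371
  Δ         0.06006   0.09009  -0.09009
  eq         0.2206    0.1375  0.003616
  solve Keq expr → x = -0.03003; check Q = 3.7340e-04
Then change container volume by factor 2 (V_new/V_old).
Step 2:
                  E         A         D
  init       0.1103   0.06877  0.001808
  Δ       4.3673e-04 6.5509e-04 -6.5509e-04
  eq         0.1107   0.06943  0.001153
  solve Keq expr → x = -2.1836e-04; check Q = 3.7340e-04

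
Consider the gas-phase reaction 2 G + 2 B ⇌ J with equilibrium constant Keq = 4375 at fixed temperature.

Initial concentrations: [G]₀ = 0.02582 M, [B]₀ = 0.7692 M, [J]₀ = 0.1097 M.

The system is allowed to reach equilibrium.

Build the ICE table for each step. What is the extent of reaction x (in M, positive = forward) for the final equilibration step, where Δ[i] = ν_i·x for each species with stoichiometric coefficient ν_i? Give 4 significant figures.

x = 0.009433 M

Q₀ = 278.1 vs Keq = 4375 ⇒ Q<K, forward
Step 1:
                  G         B         J
  init      0.02582    0.7692    0.1097
  Δ        -0.01887  -0.01887  0.009433
  eq       0.006955    0.7503    0.1191
  solve Keq expr → x = 0.009433; check Q = 4375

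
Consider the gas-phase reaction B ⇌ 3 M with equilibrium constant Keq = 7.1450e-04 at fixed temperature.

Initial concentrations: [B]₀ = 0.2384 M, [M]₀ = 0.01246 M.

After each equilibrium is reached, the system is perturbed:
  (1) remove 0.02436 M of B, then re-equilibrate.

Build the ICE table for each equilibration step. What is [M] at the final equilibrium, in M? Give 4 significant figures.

Q₀ = 8.1142e-06 vs Keq = 7.1450e-04 ⇒ Q<K, forward
Step 1:
                  B         M
  Initial    0.2384   0.01246
  Change   -0.01396   0.04187
  Equil      0.2244   0.05433
  solve Keq expr → x = 0.01396; check Q = 7.1450e-04
Then remove 0.02436 M of B.
Step 2:
                  B         M
  Initial    0.2001   0.05433
  Change  6.6125e-04 -0.001984
  Equil      0.2007   0.05235
  solve Keq expr → x = -6.6125e-04; check Q = 7.1450e-04

[M]_eq = 0.05235 M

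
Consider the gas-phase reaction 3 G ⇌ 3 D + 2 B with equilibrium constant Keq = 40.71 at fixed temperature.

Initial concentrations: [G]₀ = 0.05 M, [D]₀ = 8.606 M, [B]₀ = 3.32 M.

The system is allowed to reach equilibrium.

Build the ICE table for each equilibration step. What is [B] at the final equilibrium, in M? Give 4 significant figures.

[B]_eq = 1.675 M

Q₀ = 5.6204e+07 vs Keq = 40.71 ⇒ Q>K, reverse
Step 1:
                   G          D          B
  I             0.05      8.606       3.32
  C            2.467     -2.467     -1.645
  E            2.517      6.139      1.675
  solve Keq expr → x = -0.8224; check Q = 40.71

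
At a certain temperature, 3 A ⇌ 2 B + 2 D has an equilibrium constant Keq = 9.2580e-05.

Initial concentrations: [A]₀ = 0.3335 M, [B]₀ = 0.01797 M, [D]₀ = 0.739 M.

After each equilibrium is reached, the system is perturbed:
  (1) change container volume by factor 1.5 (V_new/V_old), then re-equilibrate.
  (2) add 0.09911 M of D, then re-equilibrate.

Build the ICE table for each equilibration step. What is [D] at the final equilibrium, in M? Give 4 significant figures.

Q₀ = 0.004754 vs Keq = 9.2580e-05 ⇒ Q>K, reverse
Step 1:
                   A          B          D
  Initial     0.3335    0.01797      0.739
  Change     0.02272   -0.01514   -0.01514
  Equil       0.3562   0.002826     0.7239
  solve Keq expr → x = -0.007572; check Q = 9.2580e-05
Then change container volume by factor 1.5 (V_new/V_old).
Step 2:
                   A          B          D
  Initial     0.2375   0.001884     0.4826
  Change  -6.1867e-04 4.1245e-04 4.1245e-04
  Equil       0.2369   0.002296      0.483
  solve Keq expr → x = 2.0622e-04; check Q = 9.2580e-05
Then add 0.09911 M of D.
Step 3:
                   A          B          D
  Initial     0.2369   0.002296     0.5821
  Change  5.7422e-04 -3.8282e-04 -3.8282e-04
  Equil       0.2374   0.001914     0.5817
  solve Keq expr → x = -1.9141e-04; check Q = 9.2580e-05

[D]_eq = 0.5817 M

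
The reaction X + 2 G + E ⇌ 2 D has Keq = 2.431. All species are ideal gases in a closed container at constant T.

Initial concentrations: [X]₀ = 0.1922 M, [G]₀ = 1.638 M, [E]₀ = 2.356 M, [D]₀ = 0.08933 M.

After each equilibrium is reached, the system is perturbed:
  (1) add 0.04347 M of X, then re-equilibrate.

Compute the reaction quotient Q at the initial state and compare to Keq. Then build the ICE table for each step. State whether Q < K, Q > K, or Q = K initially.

Q₀ = 0.006568 vs Keq = 2.431 ⇒ Q<K, forward
Step 1:
                  X         G         E         D
  init       0.1922     1.638     2.356   0.08933
  Δ         -0.1713   -0.3425   -0.1713    0.3425
  eq        0.02093     1.295     2.185    0.4319
  solve Keq expr → x = 0.1713; check Q = 2.431
Then add 0.04347 M of X.
Step 2:
                  X         G         E         D
  init       0.0644     1.295     2.185    0.4319
  Δ        -0.03303  -0.06607  -0.03303   0.06607
  eq        0.03136     1.229     2.152    0.4979
  solve Keq expr → x = 0.03303; check Q = 2.431

Q₀ = 0.006568; Q < K (proceeds forward)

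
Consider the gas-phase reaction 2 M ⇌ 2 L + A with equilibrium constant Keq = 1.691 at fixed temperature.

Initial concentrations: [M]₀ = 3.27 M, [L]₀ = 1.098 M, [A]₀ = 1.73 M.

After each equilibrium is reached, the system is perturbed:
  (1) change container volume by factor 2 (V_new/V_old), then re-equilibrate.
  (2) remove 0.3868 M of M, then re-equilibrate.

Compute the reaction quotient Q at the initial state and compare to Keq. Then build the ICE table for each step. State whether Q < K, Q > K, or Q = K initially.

Q₀ = 0.1951 vs Keq = 1.691 ⇒ Q<K, forward
Step 1:
                    M           L           A
  I              3.27       1.098        1.73
  C           -0.9423      0.9423      0.4711
  E             2.328        2.04       2.201
  solve Keq expr → x = 0.4711; check Q = 1.691
Then change container volume by factor 2 (V_new/V_old).
Step 2:
                    M           L           A
  I             1.164        1.02       1.101
  C           -0.1687      0.1687     0.08435
  E            0.9952       1.189       1.185
  solve Keq expr → x = 0.08435; check Q = 1.691
Then remove 0.3868 M of M.
Step 3:
                    M           L           A
  I            0.6084       1.189       1.185
  C            0.1918     -0.1918    -0.09589
  E            0.8001      0.9971       1.089
  solve Keq expr → x = -0.09589; check Q = 1.691

Q₀ = 0.1951; Q < K (proceeds forward)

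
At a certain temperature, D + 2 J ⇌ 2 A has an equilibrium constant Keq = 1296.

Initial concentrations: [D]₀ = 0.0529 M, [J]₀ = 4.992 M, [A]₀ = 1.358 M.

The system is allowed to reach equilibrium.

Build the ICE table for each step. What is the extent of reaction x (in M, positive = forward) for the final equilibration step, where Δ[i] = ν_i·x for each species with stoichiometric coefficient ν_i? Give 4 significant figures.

x = 0.05283 M

Q₀ = 1.399 vs Keq = 1296 ⇒ Q<K, forward
Step 1:
                  D         J         A
  I          0.0529     4.992     1.358
  C        -0.05283   -0.1057    0.1057
  E       6.9232e-05     4.886     1.464
  solve Keq expr → x = 0.05283; check Q = 1296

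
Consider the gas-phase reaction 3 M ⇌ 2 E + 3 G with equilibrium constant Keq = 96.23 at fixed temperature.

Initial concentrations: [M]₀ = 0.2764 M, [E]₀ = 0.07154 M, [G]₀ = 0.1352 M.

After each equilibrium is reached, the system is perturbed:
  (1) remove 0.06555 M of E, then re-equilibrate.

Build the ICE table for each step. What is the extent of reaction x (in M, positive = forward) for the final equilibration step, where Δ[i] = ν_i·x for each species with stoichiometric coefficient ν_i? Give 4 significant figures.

Q₀ = 5.9898e-04 vs Keq = 96.23 ⇒ Q<K, forward
Step 1:
                  M         E         G
  Initial    0.2764   0.07154    0.1352
  Change    -0.2448    0.1632    0.2448
  Equil     0.03156    0.2348      0.38
  solve Keq expr → x = 0.08161; check Q = 96.23
Then remove 0.06555 M of E.
Step 2:
                  M         E         G
  Initial   0.03156    0.1692      0.38
  Change  -0.005457  0.003638  0.005457
  Equil      0.0261    0.1729    0.3855
  solve Keq expr → x = 0.001819; check Q = 96.23

x = 0.001819 M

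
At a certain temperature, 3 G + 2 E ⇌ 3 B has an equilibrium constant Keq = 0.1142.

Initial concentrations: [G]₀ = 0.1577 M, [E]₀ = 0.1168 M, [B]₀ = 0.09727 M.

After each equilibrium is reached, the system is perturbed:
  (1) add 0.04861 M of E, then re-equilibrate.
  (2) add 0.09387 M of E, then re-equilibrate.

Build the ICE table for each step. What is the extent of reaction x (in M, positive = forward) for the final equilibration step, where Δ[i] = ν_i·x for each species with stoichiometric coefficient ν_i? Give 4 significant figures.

x = 0.002724 M

Q₀ = 17.2 vs Keq = 0.1142 ⇒ Q>K, reverse
Step 1:
                   G          E          B
  init        0.1577     0.1168    0.09727
  Δ          0.06533    0.04355   -0.06533
  eq           0.223     0.1604    0.03194
  solve Keq expr → x = -0.02178; check Q = 0.1142
Then add 0.04861 M of E.
Step 2:
                   G          E          B
  init         0.223      0.209    0.03194
  Δ        -0.004931  -0.003288   0.004931
  eq          0.2181     0.2057    0.03687
  solve Keq expr → x = 0.001644; check Q = 0.1142
Then add 0.09387 M of E.
Step 3:
                   G          E          B
  init        0.2181     0.2995    0.03687
  Δ        -0.008173  -0.005448   0.008173
  eq          0.2099     0.2941    0.04504
  solve Keq expr → x = 0.002724; check Q = 0.1142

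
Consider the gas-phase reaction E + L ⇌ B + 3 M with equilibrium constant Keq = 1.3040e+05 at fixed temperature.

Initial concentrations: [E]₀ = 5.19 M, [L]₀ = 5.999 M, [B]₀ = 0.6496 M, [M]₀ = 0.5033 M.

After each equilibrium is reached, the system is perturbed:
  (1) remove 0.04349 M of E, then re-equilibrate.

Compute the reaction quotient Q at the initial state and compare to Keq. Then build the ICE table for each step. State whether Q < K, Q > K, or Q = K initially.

Q₀ = 0.00266 vs Keq = 1.3040e+05 ⇒ Q<K, forward
Step 1:
                  E         L         B         M
  init         5.19     5.999    0.6496    0.5033
  Δ          -5.022    -5.022     5.022     15.07
  eq          0.168     0.977     5.672     15.57
  solve Keq expr → x = 5.022; check Q = 1.3040e+05
Then remove 0.04349 M of E.
Step 2:
                  E         L         B         M
  init       0.1245     0.977     5.672     15.57
  Δ         0.03378   0.03378  -0.03378   -0.1013
  eq         0.1583     1.011     5.638     15.47
  solve Keq expr → x = -0.03378; check Q = 1.3040e+05

Q₀ = 0.00266; Q < K (proceeds forward)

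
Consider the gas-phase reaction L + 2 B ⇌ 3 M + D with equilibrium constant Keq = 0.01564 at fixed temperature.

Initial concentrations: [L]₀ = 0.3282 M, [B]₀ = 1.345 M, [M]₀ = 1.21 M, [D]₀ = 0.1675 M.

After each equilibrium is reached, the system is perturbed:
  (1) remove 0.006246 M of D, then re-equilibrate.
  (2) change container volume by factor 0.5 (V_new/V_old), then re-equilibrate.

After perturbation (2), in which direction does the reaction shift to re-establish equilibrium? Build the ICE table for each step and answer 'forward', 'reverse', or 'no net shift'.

Q₀ = 0.4998 vs Keq = 0.01564 ⇒ Q>K, reverse
Step 1:
                   L          B          M          D
  init        0.3282      1.345       1.21     0.1675
  Δ           0.1326     0.2652    -0.3978    -0.1326
  eq          0.4608       1.61     0.8122    0.03488
  solve Keq expr → x = -0.1326; check Q = 0.01564
Then remove 0.006246 M of D.
Step 2:
                   L          B          M          D
  init        0.4608       1.61     0.8122    0.02864
  Δ        -0.004084  -0.008167    0.01225   0.004084
  eq          0.4567      1.602     0.8244    0.03272
  solve Keq expr → x = 0.004084; check Q = 0.01564
Then change container volume by factor 0.5 (V_new/V_old).
Step 3:
                   L          B          M          D
  init        0.9135      3.204      1.649    0.06544
  Δ          0.02543    0.05087    -0.0763   -0.02543
  eq          0.9389      3.255      1.573    0.04001
  solve Keq expr → x = -0.02543; check Q = 0.01564

Direction: reverse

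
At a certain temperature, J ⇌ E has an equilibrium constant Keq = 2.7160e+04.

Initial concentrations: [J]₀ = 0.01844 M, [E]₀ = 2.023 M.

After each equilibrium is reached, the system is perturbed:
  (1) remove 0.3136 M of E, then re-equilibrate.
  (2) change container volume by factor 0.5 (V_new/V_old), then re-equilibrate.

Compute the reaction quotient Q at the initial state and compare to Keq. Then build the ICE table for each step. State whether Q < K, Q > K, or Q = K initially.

Q₀ = 109.7; Q < K (proceeds forward)

Q₀ = 109.7 vs Keq = 2.7160e+04 ⇒ Q<K, forward
Step 1:
                  J         E
  I         0.01844     2.023
  C        -0.01836   0.01836
  E       7.5161e-05     2.041
  solve Keq expr → x = 0.01836; check Q = 2.7160e+04
Then remove 0.3136 M of E.
Step 2:
                  J         E
  I       7.5161e-05     1.728
  C       -1.1546e-05 1.1546e-05
  E       6.3615e-05     1.728
  solve Keq expr → x = 1.1546e-05; check Q = 2.7160e+04
Then change container volume by factor 0.5 (V_new/V_old).
Step 3:
                  J         E
  I       1.2723e-04     3.456
  C               0         0
  E       1.2723e-04     3.456
  solve Keq expr → x = 0; check Q = 2.7160e+04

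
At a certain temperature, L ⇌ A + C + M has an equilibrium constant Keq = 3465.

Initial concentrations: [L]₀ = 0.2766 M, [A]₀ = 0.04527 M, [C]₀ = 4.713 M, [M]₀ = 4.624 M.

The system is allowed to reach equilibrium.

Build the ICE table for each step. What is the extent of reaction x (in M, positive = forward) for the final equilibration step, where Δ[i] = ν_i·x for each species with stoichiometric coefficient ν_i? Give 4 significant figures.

x = 0.2743 M

Q₀ = 3.567 vs Keq = 3465 ⇒ Q<K, forward
Step 1:
                   L          A          C          M
  I           0.2766    0.04527      4.713      4.624
  C          -0.2743     0.2743     0.2743     0.2743
  E         0.002253     0.3196      4.987      4.898
  solve Keq expr → x = 0.2743; check Q = 3465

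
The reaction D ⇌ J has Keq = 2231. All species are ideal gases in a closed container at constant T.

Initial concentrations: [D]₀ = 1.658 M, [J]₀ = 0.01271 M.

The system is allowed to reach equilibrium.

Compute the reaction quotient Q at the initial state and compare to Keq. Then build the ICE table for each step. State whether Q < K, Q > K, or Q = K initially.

Q₀ = 0.007666 vs Keq = 2231 ⇒ Q<K, forward
Step 1:
                    D           J
  init          1.658     0.01271
  Δ            -1.657       1.657
  eq       7.4853e-04        1.67
  solve Keq expr → x = 1.657; check Q = 2231

Q₀ = 0.007666; Q < K (proceeds forward)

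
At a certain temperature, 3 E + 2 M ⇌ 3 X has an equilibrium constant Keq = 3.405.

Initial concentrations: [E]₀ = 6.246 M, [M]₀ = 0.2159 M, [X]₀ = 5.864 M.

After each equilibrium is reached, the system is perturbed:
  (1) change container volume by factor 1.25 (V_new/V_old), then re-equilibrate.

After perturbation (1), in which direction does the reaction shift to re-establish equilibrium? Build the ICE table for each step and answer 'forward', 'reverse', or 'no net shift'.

Direction: reverse

Q₀ = 17.75 vs Keq = 3.405 ⇒ Q>K, reverse
Step 1:
                   E          M          X
  init         6.246     0.2159      5.864
  Δ             0.31     0.2067      -0.31
  eq           6.556     0.4226      5.554
  solve Keq expr → x = -0.1033; check Q = 3.405
Then change container volume by factor 1.25 (V_new/V_old).
Step 2:
                   E          M          X
  init         5.245     0.3381      4.443
  Δ          0.09154    0.06103   -0.09154
  eq           5.336     0.3991      4.352
  solve Keq expr → x = -0.03051; check Q = 3.405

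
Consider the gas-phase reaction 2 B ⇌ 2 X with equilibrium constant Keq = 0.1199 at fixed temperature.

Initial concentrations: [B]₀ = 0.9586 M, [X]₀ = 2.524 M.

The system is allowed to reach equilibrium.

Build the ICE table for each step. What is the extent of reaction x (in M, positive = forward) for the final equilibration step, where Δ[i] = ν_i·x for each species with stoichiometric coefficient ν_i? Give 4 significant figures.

Q₀ = 6.933 vs Keq = 0.1199 ⇒ Q>K, reverse
Step 1:
                  B         X
  init       0.9586     2.524
  Δ           1.628    -1.628
  eq          2.587    0.8957
  solve Keq expr → x = -0.8141; check Q = 0.1199

x = -0.8141 M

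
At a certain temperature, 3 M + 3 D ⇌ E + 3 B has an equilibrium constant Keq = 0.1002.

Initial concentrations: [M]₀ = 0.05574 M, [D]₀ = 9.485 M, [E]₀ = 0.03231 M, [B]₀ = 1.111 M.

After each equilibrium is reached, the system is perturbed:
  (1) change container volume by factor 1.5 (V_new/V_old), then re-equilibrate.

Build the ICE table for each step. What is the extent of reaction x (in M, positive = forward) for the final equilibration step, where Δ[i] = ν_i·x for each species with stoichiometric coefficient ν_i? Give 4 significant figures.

x = -0.003326 M

Q₀ = 0.2998 vs Keq = 0.1002 ⇒ Q>K, reverse
Step 1:
                  M         D         E         B
  I         0.05574     9.485   0.03231     1.111
  C         0.01794   0.01794 -0.005979  -0.01794
  E         0.07368     9.503   0.02633     1.093
  solve Keq expr → x = -0.005979; check Q = 0.1002
Then change container volume by factor 1.5 (V_new/V_old).
Step 2:
                  M         D         E         B
  I         0.04912     6.335   0.01755    0.7287
  C        0.009977  0.009977 -0.003326 -0.009977
  E         0.05909     6.345   0.01423    0.7187
  solve Keq expr → x = -0.003326; check Q = 0.1002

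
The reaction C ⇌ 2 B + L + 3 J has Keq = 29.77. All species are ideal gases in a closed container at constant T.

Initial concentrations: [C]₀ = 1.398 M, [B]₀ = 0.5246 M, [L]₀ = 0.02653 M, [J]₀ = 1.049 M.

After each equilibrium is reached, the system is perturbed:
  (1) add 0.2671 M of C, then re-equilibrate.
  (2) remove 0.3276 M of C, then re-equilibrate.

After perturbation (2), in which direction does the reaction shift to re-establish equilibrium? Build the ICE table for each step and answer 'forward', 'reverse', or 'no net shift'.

Direction: reverse

Q₀ = 0.006029 vs Keq = 29.77 ⇒ Q<K, forward
Step 1:
                   C          B          L          J
  Initial      1.398     0.5246    0.02653      1.049
  Change     -0.5307      1.061     0.5307      1.592
  Equil       0.8673      1.586     0.5572      2.641
  solve Keq expr → x = 0.5307; check Q = 29.77
Then add 0.2671 M of C.
Step 2:
                   C          B          L          J
  Initial      1.134      1.586     0.5572      2.641
  Change    -0.03173    0.06347    0.03173     0.0952
  Equil        1.103      1.649      0.589      2.736
  solve Keq expr → x = 0.03173; check Q = 29.77
Then remove 0.3276 M of C.
Step 3:
                   C          B          L          J
  Initial     0.7751      1.649      0.589      2.736
  Change     0.03977   -0.07954   -0.03977    -0.1193
  Equil       0.8148       1.57     0.5492      2.617
  solve Keq expr → x = -0.03977; check Q = 29.77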